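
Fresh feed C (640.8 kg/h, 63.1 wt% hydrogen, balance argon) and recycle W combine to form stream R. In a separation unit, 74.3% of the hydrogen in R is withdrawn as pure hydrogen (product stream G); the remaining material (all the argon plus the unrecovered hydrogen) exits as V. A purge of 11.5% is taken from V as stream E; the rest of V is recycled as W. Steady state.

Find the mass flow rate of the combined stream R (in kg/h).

argon enters only via C and leaves only via the purge: 640.8×0.369 = 0.115×(argon in V), and the separation unit passes all argon, so argon in R = argon in V = 2056.1 kg/h.
hydrogen in R: m_A = 640.8×0.631 + (1−0.115)·(1−0.743)·m_A, so m_A = 404.34/0.7726 = 523.39 kg/h.
R = 523.39 + 2056.1 = 2579.5 kg/h.

2580 kg/h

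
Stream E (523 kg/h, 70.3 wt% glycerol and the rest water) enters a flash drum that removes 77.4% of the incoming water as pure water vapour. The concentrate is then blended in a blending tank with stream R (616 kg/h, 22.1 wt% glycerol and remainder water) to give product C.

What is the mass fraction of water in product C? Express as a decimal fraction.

Vapour removed = 0.774×0.297×523 = 120.23 kg/h; concentrate = 402.77 kg/h.
water reaching the mixer = 35.105 (from concentrate) + 616×0.779 = 514.97 kg/h.
Product flow = 402.77 + 616 = 1018.8 kg/h; water fraction = 0.5055.

0.5055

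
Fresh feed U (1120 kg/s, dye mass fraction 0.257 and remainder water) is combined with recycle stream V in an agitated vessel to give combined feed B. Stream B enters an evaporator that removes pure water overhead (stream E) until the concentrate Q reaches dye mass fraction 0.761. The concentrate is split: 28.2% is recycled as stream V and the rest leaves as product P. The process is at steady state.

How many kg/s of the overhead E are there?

741.8 kg/s

Overall dye balance (none leaves overhead): dye in fresh feed = dye in product, i.e. 1120×0.257 = (1−0.282)·Q·0.761.
Q = 287.84/(0.761×0.718) = 526.8 kg/s.
Recycle V = 0.282×526.8 = 148.56 kg/s.
Combined feed B = 1120 + 148.56 = 1268.6 kg/s.
Overhead E = B − Q = 1268.6 − 526.8 = 741.76 kg/s.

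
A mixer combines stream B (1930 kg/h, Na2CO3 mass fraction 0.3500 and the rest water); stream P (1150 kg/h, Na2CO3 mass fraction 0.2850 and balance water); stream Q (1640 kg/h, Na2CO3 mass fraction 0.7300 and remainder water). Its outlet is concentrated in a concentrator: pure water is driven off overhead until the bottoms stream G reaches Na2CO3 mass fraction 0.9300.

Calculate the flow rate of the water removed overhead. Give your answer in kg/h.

Na2CO3 entering = 1930×0.350 + 1150×0.285 + 1640×0.730 = 2200.4 kg/h.
All Na2CO3 reports to G, so G = 2200.4/0.930 = 2366.1 kg/h.
Total feed = 4720 kg/h; overhead = 4720 − 2366.1 = 2353.9 kg/h.

2354 kg/h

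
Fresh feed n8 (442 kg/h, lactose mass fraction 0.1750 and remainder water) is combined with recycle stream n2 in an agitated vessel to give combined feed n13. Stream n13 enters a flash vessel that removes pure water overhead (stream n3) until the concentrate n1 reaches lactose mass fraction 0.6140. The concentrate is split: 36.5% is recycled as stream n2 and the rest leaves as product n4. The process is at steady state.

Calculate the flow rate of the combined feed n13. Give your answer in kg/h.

Overall lactose balance (none leaves overhead): lactose in fresh feed = lactose in product, i.e. 442×0.175 = (1−0.365)·n1·0.614.
n1 = 77.35/(0.614×0.635) = 198.39 kg/h.
Recycle n2 = 0.365×198.39 = 72.412 kg/h.
Combined feed n13 = 442 + 72.412 = 514.41 kg/h.

514.4 kg/h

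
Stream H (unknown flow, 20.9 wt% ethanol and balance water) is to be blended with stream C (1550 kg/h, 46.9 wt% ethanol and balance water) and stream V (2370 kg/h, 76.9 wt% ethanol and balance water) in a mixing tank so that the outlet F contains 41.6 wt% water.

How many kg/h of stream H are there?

693.9 kg/h

Let H be the unknown flow. Total out = 3920 + H.
water balance: 1370.5 + 0.791·H = 0.416·(3920 + H)
(0.791 − 0.416)·H = 0.416×3920 − 1370.5 = 260.2
H = 260.2 / 0.375 = 693.87 kg/h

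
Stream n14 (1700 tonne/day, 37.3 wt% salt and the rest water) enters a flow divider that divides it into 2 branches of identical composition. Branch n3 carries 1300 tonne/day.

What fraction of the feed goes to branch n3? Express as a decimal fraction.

Fraction to n3 = 1300/1700 = 0.7647.

0.765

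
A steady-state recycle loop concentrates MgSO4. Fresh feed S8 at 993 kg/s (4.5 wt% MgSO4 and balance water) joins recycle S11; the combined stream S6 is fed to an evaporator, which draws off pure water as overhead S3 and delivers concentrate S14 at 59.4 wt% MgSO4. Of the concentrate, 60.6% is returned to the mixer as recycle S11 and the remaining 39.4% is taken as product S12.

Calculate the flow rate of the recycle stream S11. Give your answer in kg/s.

Overall MgSO4 balance (none leaves overhead): MgSO4 in fresh feed = MgSO4 in product, i.e. 993×0.045 = (1−0.606)·S14·0.594.
S14 = 44.685/(0.594×0.394) = 190.93 kg/s.
Recycle S11 = 0.606×190.93 = 115.7 kg/s.

115.7 kg/s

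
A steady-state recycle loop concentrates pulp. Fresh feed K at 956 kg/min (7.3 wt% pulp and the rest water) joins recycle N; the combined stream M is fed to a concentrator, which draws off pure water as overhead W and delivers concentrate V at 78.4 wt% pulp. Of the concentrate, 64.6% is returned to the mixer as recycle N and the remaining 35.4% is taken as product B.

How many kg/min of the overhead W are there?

Overall pulp balance (none leaves overhead): pulp in fresh feed = pulp in product, i.e. 956×0.073 = (1−0.646)·V·0.784.
V = 69.788/(0.784×0.354) = 251.46 kg/min.
Recycle N = 0.646×251.46 = 162.44 kg/min.
Combined feed M = 956 + 162.44 = 1118.4 kg/min.
Overhead W = M − V = 1118.4 − 251.46 = 866.98 kg/min.

867 kg/min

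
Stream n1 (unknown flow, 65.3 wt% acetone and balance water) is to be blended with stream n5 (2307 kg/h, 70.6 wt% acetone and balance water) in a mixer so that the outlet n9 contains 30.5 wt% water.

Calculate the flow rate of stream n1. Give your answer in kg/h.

604.2 kg/h

Let n1 be the unknown flow. Total out = 2307 + n1.
water balance: 678.26 + 0.347·n1 = 0.305·(2307 + n1)
(0.347 − 0.305)·n1 = 0.305×2307 − 678.26 = 25.377
n1 = 25.377 / 0.042 = 604.21 kg/h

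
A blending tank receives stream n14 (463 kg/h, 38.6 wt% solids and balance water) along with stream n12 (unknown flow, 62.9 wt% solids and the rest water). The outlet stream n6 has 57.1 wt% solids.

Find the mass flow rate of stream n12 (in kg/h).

1477 kg/h

Let n12 be the unknown flow. Total out = 463 + n12.
solids balance: 178.72 + 0.629·n12 = 0.571·(463 + n12)
(0.629 − 0.571)·n12 = 0.571×463 − 178.72 = 85.655
n12 = 85.655 / 0.058 = 1476.8 kg/h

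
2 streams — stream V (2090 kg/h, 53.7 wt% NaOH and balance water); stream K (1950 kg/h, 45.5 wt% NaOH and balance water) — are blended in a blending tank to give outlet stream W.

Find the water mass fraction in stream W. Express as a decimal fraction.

Total flow out = 2090 + 1950 = 4040 kg/h.
water in = 2090×0.463 + 1950×0.545 = 2030.4 kg/h.
water mass fraction in W = 2030.4/4040 = 0.503.

0.503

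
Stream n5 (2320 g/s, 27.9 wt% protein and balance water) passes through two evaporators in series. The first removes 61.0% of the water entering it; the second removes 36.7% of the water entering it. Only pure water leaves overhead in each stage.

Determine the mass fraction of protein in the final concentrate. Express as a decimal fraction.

0.611

water in feed = 2320×0.721 = 1672.7 g/s.
After stage 1: water left = (1−0.610)×1672.7 = 652.36; stream total = 1299.6 g/s.
After stage 2: water left = (1−0.367)×652.36 = 412.94; final concentrate = 1060.2 g/s.
protein fraction = 647.28/1060.2 = 0.611.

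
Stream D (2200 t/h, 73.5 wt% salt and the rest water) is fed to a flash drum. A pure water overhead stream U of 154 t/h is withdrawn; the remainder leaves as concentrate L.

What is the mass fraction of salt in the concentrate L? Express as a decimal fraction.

salt is not removed: 2200×0.735 = 1617 t/h of salt enters L.
Concentrate = 2200 − 154 = 2046 t/h.
Mass fraction = 1617/2046 = 0.7903.

0.7903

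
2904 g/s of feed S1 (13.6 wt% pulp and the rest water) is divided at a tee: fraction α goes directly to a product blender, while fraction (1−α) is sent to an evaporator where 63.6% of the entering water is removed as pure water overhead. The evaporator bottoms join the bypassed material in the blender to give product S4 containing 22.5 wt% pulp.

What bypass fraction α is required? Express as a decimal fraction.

All 2904×0.136 = 394.94 g/s of pulp reaches S4, so S4 = 394.94/0.225 = 1755.3 g/s and vapour = 1148.7 g/s.
The evaporator receives (1−α)·2904 of feed at 0.864 water and removes 0.636 of that water:
0.636×0.864×(1−α)×2904 = 1148.7
(1−α) = 1148.7/1595.8 = 0.7198;  α = 0.2802.

0.280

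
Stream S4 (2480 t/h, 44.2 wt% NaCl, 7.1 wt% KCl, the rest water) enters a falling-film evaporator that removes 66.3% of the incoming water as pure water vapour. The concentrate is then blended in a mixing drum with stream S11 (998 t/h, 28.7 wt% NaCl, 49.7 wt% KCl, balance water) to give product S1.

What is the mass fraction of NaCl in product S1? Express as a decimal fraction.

Vapour removed = 0.663×0.487×2480 = 800.74 t/h; concentrate = 1679.3 t/h.
NaCl reaching the mixer = 1096.2 (from concentrate) + 998×0.287 = 1382.6 t/h.
Product flow = 1679.3 + 998 = 2677.3 t/h; NaCl fraction = 0.5164.

0.5164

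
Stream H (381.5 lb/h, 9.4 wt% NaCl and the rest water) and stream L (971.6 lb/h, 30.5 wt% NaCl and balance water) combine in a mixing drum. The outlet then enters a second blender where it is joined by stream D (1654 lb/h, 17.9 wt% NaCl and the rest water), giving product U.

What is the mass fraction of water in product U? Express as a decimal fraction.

Overall, product flow = 3007.1 lb/h.
water in = 381.5×0.906 + 971.6×0.695 + 1654×0.821 = 2378.8 lb/h.
water fraction in U = 0.791.

0.791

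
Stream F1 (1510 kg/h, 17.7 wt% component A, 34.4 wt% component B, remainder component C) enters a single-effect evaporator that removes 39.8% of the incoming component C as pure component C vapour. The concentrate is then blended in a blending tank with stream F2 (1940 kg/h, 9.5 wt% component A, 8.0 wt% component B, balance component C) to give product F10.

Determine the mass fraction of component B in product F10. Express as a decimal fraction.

Vapour removed = 0.398×0.479×1510 = 287.87 kg/h; concentrate = 1222.1 kg/h.
component B reaching the mixer = 519.44 (from concentrate) + 1940×0.080 = 674.64 kg/h.
Product flow = 1222.1 + 1940 = 3162.1 kg/h; component B fraction = 0.213.

0.213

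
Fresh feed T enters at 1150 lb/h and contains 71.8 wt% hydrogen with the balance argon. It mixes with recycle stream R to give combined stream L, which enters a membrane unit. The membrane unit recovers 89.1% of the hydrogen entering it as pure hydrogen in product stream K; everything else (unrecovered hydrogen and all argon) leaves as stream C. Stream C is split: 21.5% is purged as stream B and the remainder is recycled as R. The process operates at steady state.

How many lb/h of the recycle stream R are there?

argon enters only via T and leaves only via the purge: 1150×0.282 = 0.215×(argon in C), and the membrane unit passes all argon, so argon in L = argon in C = 1508.4 lb/h.
hydrogen in L: m_A = 1150×0.718 + (1−0.215)·(1−0.891)·m_A, so m_A = 825.7/0.9144 = 902.96 lb/h.
C = (1−0.891)×902.96 + 1508.4 = 1606.8 lb/h.
Recycle R = (1−0.215)×1606.8 = 1261.3 lb/h.

1261 lb/h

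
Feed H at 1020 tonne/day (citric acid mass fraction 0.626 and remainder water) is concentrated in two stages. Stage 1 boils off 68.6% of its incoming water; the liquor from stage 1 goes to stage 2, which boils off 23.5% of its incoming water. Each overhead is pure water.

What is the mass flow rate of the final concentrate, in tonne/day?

730.2 tonne/day

water in feed = 1020×0.374 = 381.48 tonne/day.
After stage 1: water left = (1−0.686)×381.48 = 119.78; stream total = 758.3 tonne/day.
After stage 2: water left = (1−0.235)×119.78 = 91.635; final concentrate = 730.16 tonne/day.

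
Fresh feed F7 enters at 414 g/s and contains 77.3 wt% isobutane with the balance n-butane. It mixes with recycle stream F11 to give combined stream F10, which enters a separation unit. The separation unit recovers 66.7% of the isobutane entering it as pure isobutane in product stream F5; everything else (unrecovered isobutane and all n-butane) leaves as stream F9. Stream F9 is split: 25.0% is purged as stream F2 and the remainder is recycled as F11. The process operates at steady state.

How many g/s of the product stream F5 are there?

isobutane in F10: m_A = 414×0.773 + (1−0.250)·(1−0.667)·m_A, so m_A = 320.02/0.7503 = 426.55 g/s.
Product F5 = 0.667×426.55 = 284.51 g/s.

284.5 g/s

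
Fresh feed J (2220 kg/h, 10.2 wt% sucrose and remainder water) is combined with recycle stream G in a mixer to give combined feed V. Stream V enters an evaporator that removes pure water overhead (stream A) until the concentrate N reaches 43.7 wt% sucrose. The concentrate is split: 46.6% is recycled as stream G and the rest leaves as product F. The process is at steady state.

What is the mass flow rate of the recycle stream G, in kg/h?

Overall sucrose balance (none leaves overhead): sucrose in fresh feed = sucrose in product, i.e. 2220×0.102 = (1−0.466)·N·0.437.
N = 226.44/(0.437×0.534) = 970.35 kg/h.
Recycle G = 0.466×970.35 = 452.19 kg/h.

452.2 kg/h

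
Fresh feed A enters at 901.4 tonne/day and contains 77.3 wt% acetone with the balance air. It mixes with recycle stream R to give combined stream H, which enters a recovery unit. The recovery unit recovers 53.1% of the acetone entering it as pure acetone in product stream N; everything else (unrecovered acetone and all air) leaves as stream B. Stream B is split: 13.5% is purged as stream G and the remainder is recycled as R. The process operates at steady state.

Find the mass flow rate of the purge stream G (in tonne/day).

air enters only via A and leaves only via the purge: 901.4×0.227 = 0.135×(air in B), and the recovery unit passes all air, so air in H = air in B = 1515.7 tonne/day.
acetone in H: m_A = 901.4×0.773 + (1−0.135)·(1−0.531)·m_A, so m_A = 696.78/0.5943 = 1172.4 tonne/day.
B = (1−0.531)×1172.4 + 1515.7 = 2065.5 tonne/day.
Purge G = 0.135×2065.5 = 278.85 tonne/day.

278.8 tonne/day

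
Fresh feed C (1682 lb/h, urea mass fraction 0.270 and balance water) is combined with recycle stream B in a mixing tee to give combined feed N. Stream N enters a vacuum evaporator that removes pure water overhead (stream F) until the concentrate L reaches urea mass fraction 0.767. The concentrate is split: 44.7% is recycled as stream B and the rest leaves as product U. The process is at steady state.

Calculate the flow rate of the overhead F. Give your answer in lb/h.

Overall urea balance (none leaves overhead): urea in fresh feed = urea in product, i.e. 1682×0.270 = (1−0.447)·L·0.767.
L = 454.14/(0.767×0.553) = 1070.7 lb/h.
Recycle B = 0.447×1070.7 = 478.6 lb/h.
Combined feed N = 1682 + 478.6 = 2160.6 lb/h.
Overhead F = N − L = 2160.6 − 1070.7 = 1089.9 lb/h.

1090 lb/h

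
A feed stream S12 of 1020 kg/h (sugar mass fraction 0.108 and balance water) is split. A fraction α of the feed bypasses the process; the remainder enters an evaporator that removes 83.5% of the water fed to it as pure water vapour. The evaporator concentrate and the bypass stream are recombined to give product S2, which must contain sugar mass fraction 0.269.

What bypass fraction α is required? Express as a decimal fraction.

All 1020×0.108 = 110.16 kg/h of sugar reaches S2, so S2 = 110.16/0.269 = 409.52 kg/h and vapour = 610.48 kg/h.
The evaporator receives (1−α)·1020 of feed at 0.892 water and removes 0.835 of that water:
0.835×0.892×(1−α)×1020 = 610.48
(1−α) = 610.48/759.72 = 0.8036;  α = 0.1964.

0.196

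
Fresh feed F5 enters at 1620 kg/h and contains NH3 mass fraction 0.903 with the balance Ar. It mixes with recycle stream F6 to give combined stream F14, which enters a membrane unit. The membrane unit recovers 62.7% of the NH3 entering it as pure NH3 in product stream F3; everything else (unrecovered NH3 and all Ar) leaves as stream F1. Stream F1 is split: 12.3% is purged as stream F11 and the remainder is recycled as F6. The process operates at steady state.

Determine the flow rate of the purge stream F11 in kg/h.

256.9 kg/h

Ar enters only via F5 and leaves only via the purge: 1620×0.097 = 0.123×(Ar in F1), and the membrane unit passes all Ar, so Ar in F14 = Ar in F1 = 1277.6 kg/h.
NH3 in F14: m_A = 1620×0.903 + (1−0.123)·(1−0.627)·m_A, so m_A = 1462.9/0.6729 = 2174 kg/h.
F1 = (1−0.627)×2174 + 1277.6 = 2088.5 kg/h.
Purge F11 = 0.123×2088.5 = 256.88 kg/h.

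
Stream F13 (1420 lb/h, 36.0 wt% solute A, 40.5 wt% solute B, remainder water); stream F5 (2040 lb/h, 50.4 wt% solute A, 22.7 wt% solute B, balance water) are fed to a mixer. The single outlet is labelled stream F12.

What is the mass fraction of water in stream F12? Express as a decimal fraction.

0.2550

Total flow out = 1420 + 2040 = 3460 lb/h.
water in = 1420×0.235 + 2040×0.269 = 882.46 lb/h.
water mass fraction in F12 = 882.46/3460 = 0.2550.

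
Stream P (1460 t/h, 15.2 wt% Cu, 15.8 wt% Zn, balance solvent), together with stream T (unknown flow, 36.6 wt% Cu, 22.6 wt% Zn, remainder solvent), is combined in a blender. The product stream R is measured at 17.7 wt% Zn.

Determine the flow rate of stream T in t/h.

Let T be the unknown flow. Total out = 1460 + T.
Zn balance: 230.68 + 0.226·T = 0.177·(1460 + T)
(0.226 − 0.177)·T = 0.177×1460 − 230.68 = 27.74
T = 27.74 / 0.049 = 566.12 t/h

566.1 t/h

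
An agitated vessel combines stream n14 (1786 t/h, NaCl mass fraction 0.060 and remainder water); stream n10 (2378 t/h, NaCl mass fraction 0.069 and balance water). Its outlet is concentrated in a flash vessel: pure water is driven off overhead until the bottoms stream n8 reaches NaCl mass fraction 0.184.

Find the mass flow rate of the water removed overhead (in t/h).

2690 t/h

NaCl entering = 1786×0.060 + 2378×0.069 = 271.24 t/h.
All NaCl reports to n8, so n8 = 271.24/0.184 = 1474.1 t/h.
Total feed = 4164 t/h; overhead = 4164 − 1474.1 = 2689.9 t/h.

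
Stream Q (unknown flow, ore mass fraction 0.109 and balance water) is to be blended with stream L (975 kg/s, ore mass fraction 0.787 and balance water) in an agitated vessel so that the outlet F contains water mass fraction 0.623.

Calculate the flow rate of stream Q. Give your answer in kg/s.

1492 kg/s

Let Q be the unknown flow. Total out = 975 + Q.
water balance: 207.67 + 0.891·Q = 0.623·(975 + Q)
(0.891 − 0.623)·Q = 0.623×975 − 207.67 = 399.75
Q = 399.75 / 0.268 = 1491.6 kg/s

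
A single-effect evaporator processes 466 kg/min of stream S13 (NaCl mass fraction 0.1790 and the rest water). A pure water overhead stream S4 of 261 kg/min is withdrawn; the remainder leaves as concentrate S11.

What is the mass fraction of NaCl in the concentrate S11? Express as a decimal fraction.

NaCl is not removed: 466×0.179 = 83.414 kg/min of NaCl enters S11.
Concentrate = 466 − 261 = 205 kg/min.
Mass fraction = 83.414/205 = 0.4069.

0.4069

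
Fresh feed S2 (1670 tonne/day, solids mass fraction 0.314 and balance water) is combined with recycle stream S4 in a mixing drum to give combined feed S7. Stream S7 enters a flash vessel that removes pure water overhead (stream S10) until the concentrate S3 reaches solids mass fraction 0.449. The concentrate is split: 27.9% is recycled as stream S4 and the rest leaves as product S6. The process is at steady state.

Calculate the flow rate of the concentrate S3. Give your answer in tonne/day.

Overall solids balance (none leaves overhead): solids in fresh feed = solids in product, i.e. 1670×0.314 = (1−0.279)·S3·0.449.
S3 = 524.38/(0.449×0.721) = 1619.8 tonne/day.

1620 tonne/day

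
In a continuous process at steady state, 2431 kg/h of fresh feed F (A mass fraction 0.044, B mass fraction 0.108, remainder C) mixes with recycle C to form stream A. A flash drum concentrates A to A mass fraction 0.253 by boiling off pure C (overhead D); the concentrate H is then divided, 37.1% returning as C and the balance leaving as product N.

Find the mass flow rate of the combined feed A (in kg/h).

Overall A balance (none leaves overhead): A in fresh feed = A in product, i.e. 2431×0.044 = (1−0.371)·H·0.253.
H = 106.96/(0.253×0.629) = 672.15 kg/h.
Recycle C = 0.371×672.15 = 249.37 kg/h.
Combined feed A = 2431 + 249.37 = 2680.4 kg/h.

2680 kg/h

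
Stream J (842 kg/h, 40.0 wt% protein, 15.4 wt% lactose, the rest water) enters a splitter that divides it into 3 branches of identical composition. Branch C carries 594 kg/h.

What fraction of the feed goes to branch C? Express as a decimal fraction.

Fraction to C = 594/842 = 0.7055.

0.705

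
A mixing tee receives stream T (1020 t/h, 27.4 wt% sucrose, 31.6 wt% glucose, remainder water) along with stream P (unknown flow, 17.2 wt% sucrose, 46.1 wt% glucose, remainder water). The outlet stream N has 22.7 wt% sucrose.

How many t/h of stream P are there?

871.6 t/h

Let P be the unknown flow. Total out = 1020 + P.
sucrose balance: 279.48 + 0.172·P = 0.227·(1020 + P)
(0.172 − 0.227)·P = 0.227×1020 − 279.48 = -47.94
P = -47.94 / -0.055 = 871.64 t/h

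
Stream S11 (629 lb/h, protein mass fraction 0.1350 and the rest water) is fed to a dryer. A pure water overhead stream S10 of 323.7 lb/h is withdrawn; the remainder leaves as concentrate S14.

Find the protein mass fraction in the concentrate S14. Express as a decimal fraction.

0.2781

protein is not removed: 629×0.135 = 84.915 lb/h of protein enters S14.
Concentrate = 629 − 323.7 = 305.3 lb/h.
Mass fraction = 84.915/305.3 = 0.2781.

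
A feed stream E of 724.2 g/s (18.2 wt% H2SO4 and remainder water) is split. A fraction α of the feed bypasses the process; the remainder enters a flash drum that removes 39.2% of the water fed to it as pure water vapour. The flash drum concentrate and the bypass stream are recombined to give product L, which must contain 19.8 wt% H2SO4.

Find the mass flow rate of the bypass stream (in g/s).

541.7 g/s

All 724.2×0.182 = 131.8 g/s of H2SO4 reaches L, so L = 131.8/0.198 = 665.68 g/s and vapour = 58.521 g/s.
The evaporator receives (1−α)·724.2 of feed at 0.818 water and removes 0.392 of that water:
0.392×0.818×(1−α)×724.2 = 58.521
(1−α) = 58.521/232.22 = 0.2520;  α = 0.7480.
Bypass flow = 0.7480×724.2 = 541.7 g/s.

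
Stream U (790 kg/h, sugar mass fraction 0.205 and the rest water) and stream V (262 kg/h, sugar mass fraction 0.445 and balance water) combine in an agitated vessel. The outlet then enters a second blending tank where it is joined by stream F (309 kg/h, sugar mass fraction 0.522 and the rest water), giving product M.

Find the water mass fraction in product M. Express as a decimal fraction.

0.677

Overall, product flow = 1361 kg/h.
water in = 790×0.795 + 262×0.555 + 309×0.478 = 921.16 kg/h.
water fraction in M = 0.677.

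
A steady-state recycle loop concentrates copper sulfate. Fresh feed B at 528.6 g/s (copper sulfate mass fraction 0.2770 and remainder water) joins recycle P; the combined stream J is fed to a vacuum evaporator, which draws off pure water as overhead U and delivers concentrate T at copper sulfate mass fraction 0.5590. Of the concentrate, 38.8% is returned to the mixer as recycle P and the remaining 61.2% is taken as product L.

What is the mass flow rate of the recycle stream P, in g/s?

Overall copper sulfate balance (none leaves overhead): copper sulfate in fresh feed = copper sulfate in product, i.e. 528.6×0.277 = (1−0.388)·T·0.559.
T = 146.42/(0.559×0.612) = 428 g/s.
Recycle P = 0.388×428 = 166.06 g/s.

166.1 g/s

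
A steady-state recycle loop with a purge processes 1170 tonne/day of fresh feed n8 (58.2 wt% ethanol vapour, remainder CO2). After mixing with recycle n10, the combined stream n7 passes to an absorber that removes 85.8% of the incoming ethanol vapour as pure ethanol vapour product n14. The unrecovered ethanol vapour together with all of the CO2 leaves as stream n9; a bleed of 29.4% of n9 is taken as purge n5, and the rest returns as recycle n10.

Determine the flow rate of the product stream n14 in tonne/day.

ethanol vapour in n7: m_A = 1170×0.582 + (1−0.294)·(1−0.858)·m_A, so m_A = 680.94/0.8997 = 756.81 tonne/day.
Product n14 = 0.858×756.81 = 649.34 tonne/day.

649.3 tonne/day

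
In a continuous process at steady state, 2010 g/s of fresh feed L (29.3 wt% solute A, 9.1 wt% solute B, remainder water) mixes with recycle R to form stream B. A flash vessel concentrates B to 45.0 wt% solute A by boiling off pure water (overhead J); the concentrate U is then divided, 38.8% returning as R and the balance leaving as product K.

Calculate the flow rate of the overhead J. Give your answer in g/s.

Overall solute A balance (none leaves overhead): solute A in fresh feed = solute A in product, i.e. 2010×0.293 = (1−0.388)·U·0.450.
U = 588.93/(0.450×0.612) = 2138.5 g/s.
Recycle R = 0.388×2138.5 = 829.72 g/s.
Combined feed B = 2010 + 829.72 = 2839.7 g/s.
Overhead J = B − U = 2839.7 − 2138.5 = 701.27 g/s.

701.3 g/s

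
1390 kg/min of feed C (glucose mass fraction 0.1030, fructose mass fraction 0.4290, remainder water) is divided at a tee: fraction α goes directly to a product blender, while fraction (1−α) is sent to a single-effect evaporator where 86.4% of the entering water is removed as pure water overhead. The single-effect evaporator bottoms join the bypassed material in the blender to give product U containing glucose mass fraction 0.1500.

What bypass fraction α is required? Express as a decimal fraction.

0.225

All 1390×0.103 = 143.17 kg/min of glucose reaches U, so U = 143.17/0.150 = 954.47 kg/min and vapour = 435.53 kg/min.
The evaporator receives (1−α)·1390 of feed at 0.468 water and removes 0.864 of that water:
0.864×0.468×(1−α)×1390 = 435.53
(1−α) = 435.53/562.05 = 0.7749;  α = 0.2251.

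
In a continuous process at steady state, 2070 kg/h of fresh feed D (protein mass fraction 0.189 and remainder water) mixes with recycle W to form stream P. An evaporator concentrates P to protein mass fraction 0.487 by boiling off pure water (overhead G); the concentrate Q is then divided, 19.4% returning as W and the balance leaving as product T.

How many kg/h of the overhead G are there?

1267 kg/h

Overall protein balance (none leaves overhead): protein in fresh feed = protein in product, i.e. 2070×0.189 = (1−0.194)·Q·0.487.
Q = 391.23/(0.487×0.806) = 996.71 kg/h.
Recycle W = 0.194×996.71 = 193.36 kg/h.
Combined feed P = 2070 + 193.36 = 2263.4 kg/h.
Overhead G = P − Q = 2263.4 − 996.71 = 1266.7 kg/h.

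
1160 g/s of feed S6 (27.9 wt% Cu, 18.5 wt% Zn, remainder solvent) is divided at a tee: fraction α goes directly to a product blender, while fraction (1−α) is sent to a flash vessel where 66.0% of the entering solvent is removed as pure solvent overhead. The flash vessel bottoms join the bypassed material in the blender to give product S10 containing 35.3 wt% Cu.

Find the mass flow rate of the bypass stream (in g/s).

All 1160×0.279 = 323.64 g/s of Cu reaches S10, so S10 = 323.64/0.353 = 916.83 g/s and vapour = 243.17 g/s.
The evaporator receives (1−α)·1160 of feed at 0.536 solvent and removes 0.660 of that solvent:
0.660×0.536×(1−α)×1160 = 243.17
(1−α) = 243.17/410.36 = 0.5926;  α = 0.4074.
Bypass flow = 0.4074×1160 = 472.61 g/s.

472.6 g/s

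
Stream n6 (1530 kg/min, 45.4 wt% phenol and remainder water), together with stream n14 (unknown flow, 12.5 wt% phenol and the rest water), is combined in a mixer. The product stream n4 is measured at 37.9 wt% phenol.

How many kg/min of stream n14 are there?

451.8 kg/min

Let n14 be the unknown flow. Total out = 1530 + n14.
phenol balance: 694.62 + 0.125·n14 = 0.379·(1530 + n14)
(0.125 − 0.379)·n14 = 0.379×1530 − 694.62 = -114.75
n14 = -114.75 / -0.254 = 451.77 kg/min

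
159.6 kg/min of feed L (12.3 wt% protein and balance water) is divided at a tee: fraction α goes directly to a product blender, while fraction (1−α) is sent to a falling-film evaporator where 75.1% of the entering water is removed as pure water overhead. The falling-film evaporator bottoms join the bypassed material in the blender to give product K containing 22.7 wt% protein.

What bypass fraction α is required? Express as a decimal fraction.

All 159.6×0.123 = 19.631 kg/min of protein reaches K, so K = 19.631/0.227 = 86.479 kg/min and vapour = 73.121 kg/min.
The evaporator receives (1−α)·159.6 of feed at 0.877 water and removes 0.751 of that water:
0.751×0.877×(1−α)×159.6 = 73.121
(1−α) = 73.121/105.12 = 0.6956;  α = 0.3044.

0.304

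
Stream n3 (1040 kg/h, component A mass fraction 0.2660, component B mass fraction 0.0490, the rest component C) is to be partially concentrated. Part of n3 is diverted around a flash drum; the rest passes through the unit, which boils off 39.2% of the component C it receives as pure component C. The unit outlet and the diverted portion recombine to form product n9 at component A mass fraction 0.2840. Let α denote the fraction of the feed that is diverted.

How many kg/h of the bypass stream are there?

794.5 kg/h

All 1040×0.266 = 276.64 kg/h of component A reaches n9, so n9 = 276.64/0.284 = 974.08 kg/h and vapour = 65.915 kg/h.
The evaporator receives (1−α)·1040 of feed at 0.685 component C and removes 0.392 of that component C:
0.392×0.685×(1−α)×1040 = 65.915
(1−α) = 65.915/279.26 = 0.2360;  α = 0.7640.
Bypass flow = 0.7640×1040 = 794.52 kg/h.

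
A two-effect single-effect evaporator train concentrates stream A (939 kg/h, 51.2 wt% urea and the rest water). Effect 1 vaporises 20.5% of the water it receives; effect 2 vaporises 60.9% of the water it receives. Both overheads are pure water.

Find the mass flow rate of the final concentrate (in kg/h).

water in feed = 939×0.488 = 458.23 kg/h.
After stage 1: water left = (1−0.205)×458.23 = 364.29; stream total = 845.06 kg/h.
After stage 2: water left = (1−0.609)×364.29 = 142.44; final concentrate = 623.21 kg/h.

623.2 kg/h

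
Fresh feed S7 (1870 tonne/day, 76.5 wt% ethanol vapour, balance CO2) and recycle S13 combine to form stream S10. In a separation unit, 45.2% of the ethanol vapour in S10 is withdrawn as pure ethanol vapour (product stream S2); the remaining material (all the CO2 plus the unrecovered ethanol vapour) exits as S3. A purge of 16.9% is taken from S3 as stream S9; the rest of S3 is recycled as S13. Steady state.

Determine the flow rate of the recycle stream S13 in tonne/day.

CO2 enters only via S7 and leaves only via the purge: 1870×0.235 = 0.169×(CO2 in S3), and the separation unit passes all CO2, so CO2 in S10 = CO2 in S3 = 2600.3 tonne/day.
ethanol vapour in S10: m_A = 1870×0.765 + (1−0.169)·(1−0.452)·m_A, so m_A = 1430.5/0.5446 = 2626.7 tonne/day.
S3 = (1−0.452)×2626.7 + 2600.3 = 4039.7 tonne/day.
Recycle S13 = (1−0.169)×4039.7 = 3357 tonne/day.

3357 tonne/day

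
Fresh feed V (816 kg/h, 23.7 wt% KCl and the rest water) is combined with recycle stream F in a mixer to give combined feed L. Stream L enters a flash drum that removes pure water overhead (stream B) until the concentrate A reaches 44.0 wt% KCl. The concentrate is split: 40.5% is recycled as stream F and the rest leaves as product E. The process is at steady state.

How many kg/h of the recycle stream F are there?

Overall KCl balance (none leaves overhead): KCl in fresh feed = KCl in product, i.e. 816×0.237 = (1−0.405)·A·0.440.
A = 193.39/(0.440×0.595) = 738.7 kg/h.
Recycle F = 0.405×738.7 = 299.17 kg/h.

299.2 kg/h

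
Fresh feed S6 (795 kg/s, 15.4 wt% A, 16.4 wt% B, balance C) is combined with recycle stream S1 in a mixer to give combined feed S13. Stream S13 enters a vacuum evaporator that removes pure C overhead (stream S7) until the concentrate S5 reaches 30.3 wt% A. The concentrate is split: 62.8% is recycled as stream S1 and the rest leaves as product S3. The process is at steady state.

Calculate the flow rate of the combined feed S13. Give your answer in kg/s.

Overall A balance (none leaves overhead): A in fresh feed = A in product, i.e. 795×0.154 = (1−0.628)·S5·0.303.
S5 = 122.43/(0.303×0.372) = 1086.2 kg/s.
Recycle S1 = 0.628×1086.2 = 682.12 kg/s.
Combined feed S13 = 795 + 682.12 = 1477.1 kg/s.

1477 kg/s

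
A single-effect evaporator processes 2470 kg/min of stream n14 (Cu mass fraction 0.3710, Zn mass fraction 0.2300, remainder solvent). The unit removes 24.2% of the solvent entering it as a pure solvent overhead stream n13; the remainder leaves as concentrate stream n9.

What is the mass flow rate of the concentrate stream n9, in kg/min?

solvent entering = 2470×0.399 = 985.53 kg/min; overhead removed = 0.242×985.53 = 238.5 kg/min.
Concentrate = 2470 − 238.5 = 2231.5 kg/min.

2232 kg/min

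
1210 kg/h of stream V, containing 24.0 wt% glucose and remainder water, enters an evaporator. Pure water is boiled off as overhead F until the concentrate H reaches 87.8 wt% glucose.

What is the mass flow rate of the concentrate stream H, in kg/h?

330.8 kg/h

glucose is conserved: 1210×0.240 = 290.4 kg/h all reports to the concentrate.
Concentrate = 290.4/(target fraction) = 330.75 kg/h.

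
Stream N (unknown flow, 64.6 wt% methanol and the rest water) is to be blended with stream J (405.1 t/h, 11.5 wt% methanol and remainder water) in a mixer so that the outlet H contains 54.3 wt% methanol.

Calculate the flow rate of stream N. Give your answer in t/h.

1683 t/h

Let N be the unknown flow. Total out = 405.1 + N.
methanol balance: 46.587 + 0.646·N = 0.543·(405.1 + N)
(0.646 − 0.543)·N = 0.543×405.1 − 46.587 = 173.38
N = 173.38 / 0.103 = 1683.3 t/h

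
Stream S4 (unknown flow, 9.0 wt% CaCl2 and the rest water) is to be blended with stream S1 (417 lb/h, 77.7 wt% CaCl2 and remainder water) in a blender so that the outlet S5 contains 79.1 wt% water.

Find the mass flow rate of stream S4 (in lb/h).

Let S4 be the unknown flow. Total out = 417 + S4.
water balance: 92.991 + 0.910·S4 = 0.791·(417 + S4)
(0.910 − 0.791)·S4 = 0.791×417 − 92.991 = 236.86
S4 = 236.86 / 0.119 = 1990.4 lb/h

1990 lb/h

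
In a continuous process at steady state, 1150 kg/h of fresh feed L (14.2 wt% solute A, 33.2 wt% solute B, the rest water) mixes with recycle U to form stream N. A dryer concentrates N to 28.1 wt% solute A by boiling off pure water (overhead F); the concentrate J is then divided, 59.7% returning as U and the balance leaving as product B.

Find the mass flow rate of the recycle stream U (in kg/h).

860.9 kg/h

Overall solute A balance (none leaves overhead): solute A in fresh feed = solute A in product, i.e. 1150×0.142 = (1−0.597)·J·0.281.
J = 163.3/(0.281×0.403) = 1442 kg/h.
Recycle U = 0.597×1442 = 860.89 kg/h.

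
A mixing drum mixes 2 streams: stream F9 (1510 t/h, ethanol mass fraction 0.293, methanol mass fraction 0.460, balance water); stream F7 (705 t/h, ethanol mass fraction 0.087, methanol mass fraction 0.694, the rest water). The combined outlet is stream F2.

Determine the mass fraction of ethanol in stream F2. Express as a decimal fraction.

Total flow out = 1510 + 705 = 2215 t/h.
ethanol in = 1510×0.293 + 705×0.087 = 503.76 t/h.
ethanol mass fraction in F2 = 503.76/2215 = 0.227.

0.227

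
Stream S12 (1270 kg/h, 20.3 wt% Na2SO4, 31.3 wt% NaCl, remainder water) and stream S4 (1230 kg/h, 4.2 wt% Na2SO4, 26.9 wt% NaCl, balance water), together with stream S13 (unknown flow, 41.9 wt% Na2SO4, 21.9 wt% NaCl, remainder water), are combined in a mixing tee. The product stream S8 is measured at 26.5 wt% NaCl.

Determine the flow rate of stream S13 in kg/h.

Let S13 be the unknown flow. Total out = 2500 + S13.
NaCl balance: 728.38 + 0.219·S13 = 0.265·(2500 + S13)
(0.219 − 0.265)·S13 = 0.265×2500 − 728.38 = -65.88
S13 = -65.88 / -0.046 = 1432.2 kg/h

1432 kg/h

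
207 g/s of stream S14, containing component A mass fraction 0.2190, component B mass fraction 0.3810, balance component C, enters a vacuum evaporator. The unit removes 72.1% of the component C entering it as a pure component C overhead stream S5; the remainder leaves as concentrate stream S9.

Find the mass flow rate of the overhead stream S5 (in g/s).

component C entering = 207×0.400 = 82.8 g/s; overhead removed = 0.721×82.8 = 59.699 g/s.

59.7 g/s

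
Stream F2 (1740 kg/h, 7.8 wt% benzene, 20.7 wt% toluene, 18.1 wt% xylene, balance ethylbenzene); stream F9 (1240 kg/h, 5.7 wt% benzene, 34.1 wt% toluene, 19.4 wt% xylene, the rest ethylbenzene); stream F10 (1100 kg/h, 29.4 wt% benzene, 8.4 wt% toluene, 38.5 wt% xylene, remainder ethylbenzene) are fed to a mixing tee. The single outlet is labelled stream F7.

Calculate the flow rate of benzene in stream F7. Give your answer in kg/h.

benzene out = benzene in = 1740×0.078 + 1240×0.057 + 1100×0.294 = 529.8 kg/h.

529.8 kg/h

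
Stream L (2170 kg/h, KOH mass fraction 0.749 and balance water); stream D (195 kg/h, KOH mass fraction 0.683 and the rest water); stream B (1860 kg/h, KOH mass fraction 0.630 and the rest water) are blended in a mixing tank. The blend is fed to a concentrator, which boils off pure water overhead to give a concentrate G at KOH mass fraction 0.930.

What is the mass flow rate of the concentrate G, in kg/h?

3151 kg/h

KOH entering = 2170×0.749 + 195×0.683 + 1860×0.630 = 2930.3 kg/h.
All KOH reports to G, so G = 2930.3/0.930 = 3150.9 kg/h.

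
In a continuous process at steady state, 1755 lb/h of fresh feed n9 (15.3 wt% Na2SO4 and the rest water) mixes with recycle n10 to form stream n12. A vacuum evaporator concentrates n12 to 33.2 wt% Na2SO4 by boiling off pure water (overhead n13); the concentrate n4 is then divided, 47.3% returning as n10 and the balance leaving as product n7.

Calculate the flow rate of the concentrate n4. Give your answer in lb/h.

Overall Na2SO4 balance (none leaves overhead): Na2SO4 in fresh feed = Na2SO4 in product, i.e. 1755×0.153 = (1−0.473)·n4·0.332.
n4 = 268.51/(0.332×0.527) = 1534.7 lb/h.

1535 lb/h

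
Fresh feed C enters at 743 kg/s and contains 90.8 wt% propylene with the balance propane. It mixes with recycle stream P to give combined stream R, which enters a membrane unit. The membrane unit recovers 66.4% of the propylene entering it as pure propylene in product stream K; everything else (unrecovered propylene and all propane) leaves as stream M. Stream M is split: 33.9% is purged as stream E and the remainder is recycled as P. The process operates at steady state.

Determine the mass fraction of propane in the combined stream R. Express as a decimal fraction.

0.189

propane enters only via C and leaves only via the purge: 743×0.092 = 0.339×(propane in M), and the membrane unit passes all propane, so propane in R = propane in M = 201.64 kg/s.
propylene in R: m_A = 743×0.908 + (1−0.339)·(1−0.664)·m_A, so m_A = 674.64/0.7779 = 867.26 kg/s.
R = 867.26 + 201.64 = 1068.9 kg/s.
propane fraction in R = 201.64/1068.9 = 0.189.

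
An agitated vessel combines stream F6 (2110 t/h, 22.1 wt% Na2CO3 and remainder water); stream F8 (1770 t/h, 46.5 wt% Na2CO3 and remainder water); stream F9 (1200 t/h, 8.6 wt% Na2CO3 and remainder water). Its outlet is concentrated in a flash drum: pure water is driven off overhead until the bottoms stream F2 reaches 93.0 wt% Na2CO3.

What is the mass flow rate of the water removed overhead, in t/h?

3583 t/h

Na2CO3 entering = 2110×0.221 + 1770×0.465 + 1200×0.086 = 1392.6 t/h.
All Na2CO3 reports to F2, so F2 = 1392.6/0.930 = 1497.4 t/h.
Total feed = 5080 t/h; overhead = 5080 − 1497.4 = 3582.6 t/h.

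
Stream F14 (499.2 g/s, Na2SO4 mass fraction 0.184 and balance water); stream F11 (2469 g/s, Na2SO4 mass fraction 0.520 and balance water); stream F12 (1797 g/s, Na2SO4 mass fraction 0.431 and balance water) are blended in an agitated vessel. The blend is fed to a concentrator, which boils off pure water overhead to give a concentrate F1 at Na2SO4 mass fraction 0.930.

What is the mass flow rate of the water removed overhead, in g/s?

2453 g/s

Na2SO4 entering = 499.2×0.184 + 2469×0.520 + 1797×0.431 = 2150.2 g/s.
All Na2SO4 reports to F1, so F1 = 2150.2/0.930 = 2312.1 g/s.
Total feed = 4765.2 g/s; overhead = 4765.2 − 2312.1 = 2453.1 g/s.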